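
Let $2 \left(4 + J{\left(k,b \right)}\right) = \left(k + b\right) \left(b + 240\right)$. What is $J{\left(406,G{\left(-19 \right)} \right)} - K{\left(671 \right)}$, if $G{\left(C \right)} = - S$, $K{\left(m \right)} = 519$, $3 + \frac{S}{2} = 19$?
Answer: $38373$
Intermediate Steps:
$S = 32$ ($S = -6 + 2 \cdot 19 = -6 + 38 = 32$)
$G{\left(C \right)} = -32$ ($G{\left(C \right)} = \left(-1\right) 32 = -32$)
$J{\left(k,b \right)} = -4 + \frac{\left(240 + b\right) \left(b + k\right)}{2}$ ($J{\left(k,b \right)} = -4 + \frac{\left(k + b\right) \left(b + 240\right)}{2} = -4 + \frac{\left(b + k\right) \left(240 + b\right)}{2} = -4 + \frac{\left(240 + b\right) \left(b + k\right)}{2}$)
$J{\left(406,G{\left(-19 \right)} \right)} - K{\left(671 \right)} = \left(-4 + \frac{\left(-32\right)^{2}}{2} + 120 \left(-32\right) + 120 \cdot 406 + \frac{1}{2} \left(-32\right) 406\right) - 519 = \left(-4 + \frac{1}{2} \cdot 1024 - 3840 + 48720 - 6496\right) - 519 = \left(-4 + 512 - 3840 + 48720 - 6496\right) - 519 = 38892 - 519 = 38373$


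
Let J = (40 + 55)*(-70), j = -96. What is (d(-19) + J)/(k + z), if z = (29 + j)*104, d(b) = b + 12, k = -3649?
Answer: 2219/3539 ≈ 0.62701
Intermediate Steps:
d(b) = 12 + b
J = -6650 (J = 95*(-70) = -6650)
z = -6968 (z = (29 - 96)*104 = -67*104 = -6968)
(d(-19) + J)/(k + z) = ((12 - 19) - 6650)/(-3649 - 6968) = (-7 - 6650)/(-10617) = -6657*(-1/10617) = 2219/3539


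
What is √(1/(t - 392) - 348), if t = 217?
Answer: I*√426307/35 ≈ 18.655*I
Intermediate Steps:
√(1/(t - 392) - 348) = √(1/(217 - 392) - 348) = √(1/(-175) - 348) = √(-1/175 - 348) = √(-60901/175) = I*√426307/35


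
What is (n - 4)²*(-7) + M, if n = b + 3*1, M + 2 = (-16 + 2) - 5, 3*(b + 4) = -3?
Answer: -273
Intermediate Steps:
b = -5 (b = -4 + (⅓)*(-3) = -4 - 1 = -5)
M = -21 (M = -2 + ((-16 + 2) - 5) = -2 + (-14 - 5) = -2 - 19 = -21)
n = -2 (n = -5 + 3*1 = -5 + 3 = -2)
(n - 4)²*(-7) + M = (-2 - 4)²*(-7) - 21 = (-6)²*(-7) - 21 = 36*(-7) - 21 = -252 - 21 = -273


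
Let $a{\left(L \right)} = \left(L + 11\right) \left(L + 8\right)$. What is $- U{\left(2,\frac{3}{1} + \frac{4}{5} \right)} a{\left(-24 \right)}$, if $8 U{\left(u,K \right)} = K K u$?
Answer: $- \frac{18772}{25} \approx -750.88$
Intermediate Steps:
$U{\left(u,K \right)} = \frac{u K^{2}}{8}$ ($U{\left(u,K \right)} = \frac{K K u}{8} = \frac{K^{2} u}{8} = \frac{u K^{2}}{8}$)
$a{\left(L \right)} = \left(8 + L\right) \left(11 + L\right)$ ($a{\left(L \right)} = \left(11 + L\right) \left(8 + L\right) = \left(8 + L\right) \left(11 + L\right)$)
$- U{\left(2,\frac{3}{1} + \frac{4}{5} \right)} a{\left(-24 \right)} = - \frac{1}{8} \cdot 2 \left(\frac{3}{1} + \frac{4}{5}\right)^{2} \left(88 + \left(-24\right)^{2} + 19 \left(-24\right)\right) = - \frac{1}{8} \cdot 2 \left(3 \cdot 1 + 4 \cdot \frac{1}{5}\right)^{2} \left(88 + 576 - 456\right) = - \frac{1}{8} \cdot 2 \left(3 + \frac{4}{5}\right)^{2} \cdot 208 = - \frac{1}{8} \cdot 2 \left(\frac{19}{5}\right)^{2} \cdot 208 = - \frac{1}{8} \cdot 2 \cdot \frac{361}{25} \cdot 208 = - \frac{361 \cdot 208}{100} = \left(-1\right) \frac{18772}{25} = - \frac{18772}{25}$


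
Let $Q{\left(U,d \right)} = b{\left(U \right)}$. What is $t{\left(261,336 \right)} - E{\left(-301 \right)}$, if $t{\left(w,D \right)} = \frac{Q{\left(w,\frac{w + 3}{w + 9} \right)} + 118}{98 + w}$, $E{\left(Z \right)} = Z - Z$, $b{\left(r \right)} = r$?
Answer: $\frac{379}{359} \approx 1.0557$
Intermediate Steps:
$Q{\left(U,d \right)} = U$
$E{\left(Z \right)} = 0$
$t{\left(w,D \right)} = \frac{118 + w}{98 + w}$ ($t{\left(w,D \right)} = \frac{w + 118}{98 + w} = \frac{118 + w}{98 + w}$)
$t{\left(261,336 \right)} - E{\left(-301 \right)} = \frac{118 + 261}{98 + 261} - 0 = \frac{1}{359} \cdot 379 + 0 = \frac{379}{359} + 0 = \frac{379}{359}$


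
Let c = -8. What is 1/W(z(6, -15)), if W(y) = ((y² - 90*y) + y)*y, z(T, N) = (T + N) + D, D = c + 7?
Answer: -1/9900 ≈ -0.00010101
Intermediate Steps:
D = -1 (D = -8 + 7 = -1)
z(T, N) = -1 + N + T (z(T, N) = (T + N) - 1 = (N + T) - 1 = -1 + N + T)
W(y) = y*(y² - 89*y) (W(y) = (y² - 89*y)*y = y*(y² - 89*y))
1/W(z(6, -15)) = 1/((-1 - 15 + 6)²*(-89 + (-1 - 15 + 6))) = 1/((-10)²*(-89 - 10)) = 1/(100*(-99)) = 1/(-9900) = -1/9900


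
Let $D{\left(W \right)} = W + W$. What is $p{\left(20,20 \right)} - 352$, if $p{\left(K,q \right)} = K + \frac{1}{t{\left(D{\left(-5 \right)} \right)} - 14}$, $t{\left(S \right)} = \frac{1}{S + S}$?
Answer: $- \frac{93312}{281} \approx -332.07$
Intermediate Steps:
$D{\left(W \right)} = 2 W$
$t{\left(S \right)} = \frac{1}{2 S}$
$p{\left(K,q \right)} = - \frac{20}{281} + K$ ($p{\left(K,q \right)} = K + \frac{1}{\frac{1}{2 \cdot 2 \left(-5\right)} - 14} = K + \frac{1}{\frac{1}{2 \left(-10\right)} - 14} = K + \frac{1}{\frac{1}{2} \left(- \frac{1}{10}\right) - 14} = K + \frac{1}{- \frac{1}{20} - 14} = K + \frac{1}{- \frac{281}{20}} = K - \frac{20}{281} = - \frac{20}{281} + K$)
$p{\left(20,20 \right)} - 352 = \left(- \frac{20}{281} + 20\right) - 352 = \frac{5600}{281} - 352 = - \frac{93312}{281}$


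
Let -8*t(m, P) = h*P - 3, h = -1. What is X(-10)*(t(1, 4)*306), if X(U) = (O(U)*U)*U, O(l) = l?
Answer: -267750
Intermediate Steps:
X(U) = U**3 (X(U) = (U*U)*U = U**2*U = U**3)
t(m, P) = 3/8 + P/8 (t(m, P) = -(-P - 3)/8 = -(-3 - P)/8 = 3/8 + P/8)
X(-10)*(t(1, 4)*306) = (-10)**3*((3/8 + (1/8)*4)*306) = -1000*(3/8 + 1/2)*306 = -875*306 = -1000*1071/4 = -267750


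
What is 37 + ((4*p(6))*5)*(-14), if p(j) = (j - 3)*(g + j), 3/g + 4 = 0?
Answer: -4373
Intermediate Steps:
g = -¾ (g = 3/(-4 + 0) = 3/(-4) = 3*(-¼) = -¾ ≈ -0.75000)
p(j) = (-3 + j)*(-¾ + j) (p(j) = (j - 3)*(-¾ + j) = (-3 + j)*(-¾ + j))
37 + ((4*p(6))*5)*(-14) = 37 + ((4*(9/4 + 6² - 15/4*6))*5)*(-14) = 37 + ((4*(9/4 + 36 - 45/2))*5)*(-14) = 37 + ((4*(63/4))*5)*(-14) = 37 + (63*5)*(-14) = 37 + 315*(-14) = 37 - 4410 = -4373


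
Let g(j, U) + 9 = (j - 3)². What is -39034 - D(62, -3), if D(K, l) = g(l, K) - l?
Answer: -39064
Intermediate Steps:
g(j, U) = -9 + (-3 + j)² (g(j, U) = -9 + (j - 3)² = -9 + (-3 + j)²)
D(K, l) = -l + l*(-6 + l) (D(K, l) = l*(-6 + l) - l = -l + l*(-6 + l))
-39034 - D(62, -3) = -39034 - (-3)*(-7 - 3) = -39034 - (-3)*(-10) = -39034 - 1*30 = -39034 - 30 = -39064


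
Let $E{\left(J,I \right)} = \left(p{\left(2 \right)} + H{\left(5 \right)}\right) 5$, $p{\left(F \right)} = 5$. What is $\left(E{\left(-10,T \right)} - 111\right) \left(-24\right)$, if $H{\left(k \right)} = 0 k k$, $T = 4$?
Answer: $2064$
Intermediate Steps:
$H{\left(k \right)} = 0$ ($H{\left(k \right)} = 0 k = 0$)
$E{\left(J,I \right)} = 25$ ($E{\left(J,I \right)} = \left(5 + 0\right) 5 = 5 \cdot 5 = 25$)
$\left(E{\left(-10,T \right)} - 111\right) \left(-24\right) = \left(25 - 111\right) \left(-24\right) = \left(-86\right) \left(-24\right) = 2064$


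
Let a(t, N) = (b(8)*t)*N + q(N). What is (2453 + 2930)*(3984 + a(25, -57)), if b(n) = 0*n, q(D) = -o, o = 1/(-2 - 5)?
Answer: 21446641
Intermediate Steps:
o = -⅐ (o = 1/(-7) = -⅐ ≈ -0.14286)
q(D) = ⅐ (q(D) = -1*(-⅐) = ⅐)
b(n) = 0
a(t, N) = ⅐ (a(t, N) = (0*t)*N + ⅐ = 0*N + ⅐ = 0 + ⅐ = ⅐)
(2453 + 2930)*(3984 + a(25, -57)) = (2453 + 2930)*(3984 + ⅐) = 5383*(27889/7) = 21446641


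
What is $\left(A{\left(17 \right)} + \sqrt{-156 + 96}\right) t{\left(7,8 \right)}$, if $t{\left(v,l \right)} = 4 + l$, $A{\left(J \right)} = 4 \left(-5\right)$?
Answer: $-240 + 24 i \sqrt{15} \approx -240.0 + 92.952 i$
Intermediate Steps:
$A{\left(J \right)} = -20$
$\left(A{\left(17 \right)} + \sqrt{-156 + 96}\right) t{\left(7,8 \right)} = \left(-20 + \sqrt{-156 + 96}\right) \left(4 + 8\right) = \left(-20 + \sqrt{-60}\right) 12 = \left(-20 + 2 i \sqrt{15}\right) 12 = -240 + 24 i \sqrt{15}$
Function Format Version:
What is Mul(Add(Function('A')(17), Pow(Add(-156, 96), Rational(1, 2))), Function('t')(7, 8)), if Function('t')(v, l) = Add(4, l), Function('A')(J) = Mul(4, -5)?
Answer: Add(-240, Mul(24, I, Pow(15, Rational(1, 2)))) ≈ Add(-240.00, Mul(92.952, I))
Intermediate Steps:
Function('A')(J) = -20
Mul(Add(Function('A')(17), Pow(Add(-156, 96), Rational(1, 2))), Function('t')(7, 8)) = Mul(Add(-20, Pow(Add(-156, 96), Rational(1, 2))), Add(4, 8)) = Mul(Add(-20, Pow(-60, Rational(1, 2))), 12) = Mul(Add(-20, Mul(2, I, Pow(15, Rational(1, 2)))), 12) = Add(-240, Mul(24, I, Pow(15, Rational(1, 2))))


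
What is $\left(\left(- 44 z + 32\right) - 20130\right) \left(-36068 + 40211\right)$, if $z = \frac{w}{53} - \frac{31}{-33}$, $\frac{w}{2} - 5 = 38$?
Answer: $- \frac{4437851786}{53} \approx -8.3733 \cdot 10^{7}$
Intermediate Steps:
$w = 86$ ($w = 10 + 2 \cdot 38 = 10 + 76 = 86$)
$z = \frac{4481}{1749}$ ($z = \frac{86}{53} - \frac{31}{-33} = 86 \cdot \frac{1}{53} - - \frac{31}{33} = \frac{86}{53} + \frac{31}{33} = \frac{4481}{1749} \approx 2.562$)
$\left(\left(- 44 z + 32\right) - 20130\right) \left(-36068 + 40211\right) = \left(\left(\left(-44\right) \frac{4481}{1749} + 32\right) - 20130\right) \left(-36068 + 40211\right) = \left(\left(- \frac{17924}{159} + 32\right) - 20130\right) 4143 = \left(- \frac{12836}{159} - 20130\right) 4143 = \left(- \frac{3213506}{159}\right) 4143 = - \frac{4437851786}{53}$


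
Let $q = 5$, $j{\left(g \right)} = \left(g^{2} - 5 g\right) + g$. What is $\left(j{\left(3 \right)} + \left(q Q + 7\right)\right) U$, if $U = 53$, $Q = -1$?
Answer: $-53$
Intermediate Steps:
$j{\left(g \right)} = g^{2} - 4 g$
$\left(j{\left(3 \right)} + \left(q Q + 7\right)\right) U = \left(3 \left(-4 + 3\right) + \left(5 \left(-1\right) + 7\right)\right) 53 = \left(3 \left(-1\right) + \left(-5 + 7\right)\right) 53 = \left(-3 + 2\right) 53 = \left(-1\right) 53 = -53$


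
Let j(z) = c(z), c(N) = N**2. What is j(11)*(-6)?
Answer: -726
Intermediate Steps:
j(z) = z**2
j(11)*(-6) = 11**2*(-6) = 121*(-6) = -726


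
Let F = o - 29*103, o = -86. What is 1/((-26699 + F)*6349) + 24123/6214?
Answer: 2279894012215/587292683796 ≈ 3.8820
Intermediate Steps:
F = -3073 (F = -86 - 29*103 = -86 - 2987 = -3073)
1/((-26699 + F)*6349) + 24123/6214 = 1/(-26699 - 3073*6349) + 24123/6214 = (1/6349)/(-29772) + 24123*(1/6214) = -1/29772*1/6349 + 24123/6214 = -1/189022428 + 24123/6214 = 2279894012215/587292683796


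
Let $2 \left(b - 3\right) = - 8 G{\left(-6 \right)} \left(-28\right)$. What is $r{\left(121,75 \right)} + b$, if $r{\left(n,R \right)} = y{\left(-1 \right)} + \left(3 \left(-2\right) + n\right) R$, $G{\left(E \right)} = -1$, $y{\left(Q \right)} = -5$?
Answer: $8511$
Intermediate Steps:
$r{\left(n,R \right)} = -5 + R \left(-6 + n\right)$ ($r{\left(n,R \right)} = -5 + \left(3 \left(-2\right) + n\right) R = -5 + \left(-6 + n\right) R = -5 + R \left(-6 + n\right)$)
$b = -109$ ($b = 3 + \frac{\left(-8\right) \left(-1\right) \left(-28\right)}{2} = 3 + \frac{8 \left(-28\right)}{2} = 3 + \frac{1}{2} \left(-224\right) = 3 - 112 = -109$)
$r{\left(121,75 \right)} + b = \left(-5 - 450 + 75 \cdot 121\right) - 109 = \left(-5 - 450 + 9075\right) - 109 = 8620 - 109 = 8511$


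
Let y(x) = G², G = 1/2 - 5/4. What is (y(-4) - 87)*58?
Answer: -40107/8 ≈ -5013.4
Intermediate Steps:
G = -¾ (G = 1*(½) - 5*¼ = ½ - 5/4 = -¾ ≈ -0.75000)
y(x) = 9/16 (y(x) = (-¾)² = 9/16)
(y(-4) - 87)*58 = (9/16 - 87)*58 = -1383/16*58 = -40107/8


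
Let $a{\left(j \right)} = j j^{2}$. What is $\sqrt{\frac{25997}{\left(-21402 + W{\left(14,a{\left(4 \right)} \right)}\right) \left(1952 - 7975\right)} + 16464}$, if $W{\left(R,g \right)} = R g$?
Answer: $\frac{\sqrt{251144108923226085502}}{123507638} \approx 128.31$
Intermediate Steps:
$a{\left(j \right)} = j^{3}$
$\sqrt{\frac{25997}{\left(-21402 + W{\left(14,a{\left(4 \right)} \right)}\right) \left(1952 - 7975\right)} + 16464} = \sqrt{\frac{25997}{\left(-21402 + 14 \cdot 4^{3}\right) \left(1952 - 7975\right)} + 16464} = \sqrt{\frac{25997}{\left(-21402 + 14 \cdot 64\right) \left(1952 - 7975\right)} + 16464} = \sqrt{\frac{25997}{\left(-21402 + 896\right) \left(-6023\right)} + 16464} = \sqrt{\frac{25997}{\left(-20506\right) \left(-6023\right)} + 16464} = \sqrt{\frac{25997}{123507638} + 16464} = \sqrt{\frac{2033429778029}{123507638}} = \frac{\sqrt{251144108923226085502}}{123507638}$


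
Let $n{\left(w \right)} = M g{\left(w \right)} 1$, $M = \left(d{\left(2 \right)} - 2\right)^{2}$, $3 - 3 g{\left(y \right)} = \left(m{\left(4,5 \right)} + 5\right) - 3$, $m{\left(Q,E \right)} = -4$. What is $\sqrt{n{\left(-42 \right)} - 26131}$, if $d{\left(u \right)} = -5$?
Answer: $\frac{2 i \sqrt{58611}}{3} \approx 161.4 i$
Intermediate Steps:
$g{\left(y \right)} = \frac{5}{3}$ ($g{\left(y \right)} = 1 - \frac{\left(-4 + 5\right) - 3}{3} = 1 - \frac{1 - 3}{3} = 1 - - \frac{2}{3} = 1 + \frac{2}{3} = \frac{5}{3}$)
$M = 49$ ($M = \left(-5 - 2\right)^{2} = \left(-7\right)^{2} = 49$)
$n{\left(w \right)} = \frac{245}{3}$ ($n{\left(w \right)} = 49 \cdot \frac{5}{3} \cdot 1 = \frac{245}{3} \cdot 1 = \frac{245}{3}$)
$\sqrt{n{\left(-42 \right)} - 26131} = \sqrt{\frac{245}{3} - 26131} = \sqrt{- \frac{78148}{3}} = \frac{2 i \sqrt{58611}}{3}$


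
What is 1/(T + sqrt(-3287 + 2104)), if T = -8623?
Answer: -8623/74357312 - 13*I*sqrt(7)/74357312 ≈ -0.00011597 - 4.6256e-7*I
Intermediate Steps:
1/(T + sqrt(-3287 + 2104)) = 1/(-8623 + sqrt(-3287 + 2104)) = 1/(-8623 + sqrt(-1183)) = 1/(-8623 + 13*I*sqrt(7))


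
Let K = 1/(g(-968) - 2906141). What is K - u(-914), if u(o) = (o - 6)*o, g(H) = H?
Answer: -2444529815921/2907109 ≈ -8.4088e+5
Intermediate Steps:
u(o) = o*(-6 + o) (u(o) = (-6 + o)*o = o*(-6 + o))
K = -1/2907109 (K = 1/(-968 - 2906141) = 1/(-2907109) = -1/2907109 ≈ -3.4398e-7)
K - u(-914) = -1/2907109 - (-914)*(-6 - 914) = -1/2907109 - (-914)*(-920) = -1/2907109 - 1*840880 = -1/2907109 - 840880 = -2444529815921/2907109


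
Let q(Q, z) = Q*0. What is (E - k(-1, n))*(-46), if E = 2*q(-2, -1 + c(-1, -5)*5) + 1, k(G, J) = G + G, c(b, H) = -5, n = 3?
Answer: -138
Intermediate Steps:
q(Q, z) = 0
k(G, J) = 2*G
E = 1 (E = 2*0 + 1 = 0 + 1 = 1)
(E - k(-1, n))*(-46) = (1 - 2*(-1))*(-46) = (1 - 1*(-2))*(-46) = (1 + 2)*(-46) = 3*(-46) = -138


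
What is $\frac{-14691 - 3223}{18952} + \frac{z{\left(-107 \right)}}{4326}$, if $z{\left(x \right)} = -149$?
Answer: $- \frac{194951}{198996} \approx -0.97967$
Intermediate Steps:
$\frac{-14691 - 3223}{18952} + \frac{z{\left(-107 \right)}}{4326} = \frac{-14691 - 3223}{18952} - \frac{149}{4326} = \left(-17914\right) \frac{1}{18952} - \frac{149}{4326} = - \frac{8957}{9476} - \frac{149}{4326} = - \frac{194951}{198996}$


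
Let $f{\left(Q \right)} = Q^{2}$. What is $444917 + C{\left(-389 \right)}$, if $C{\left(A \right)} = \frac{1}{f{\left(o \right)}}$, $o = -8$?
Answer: $\frac{28474689}{64} \approx 4.4492 \cdot 10^{5}$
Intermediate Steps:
$C{\left(A \right)} = \frac{1}{64}$ ($C{\left(A \right)} = \frac{1}{\left(-8\right)^{2}} = \frac{1}{64}$)
$444917 + C{\left(-389 \right)} = 444917 + \frac{1}{64} = \frac{28474689}{64}$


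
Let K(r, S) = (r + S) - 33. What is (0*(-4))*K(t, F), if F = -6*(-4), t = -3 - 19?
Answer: 0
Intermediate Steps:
t = -22
F = 24
K(r, S) = -33 + S + r (K(r, S) = (S + r) - 33 = -33 + S + r)
(0*(-4))*K(t, F) = (0*(-4))*(-33 + 24 - 22) = 0*(-31) = 0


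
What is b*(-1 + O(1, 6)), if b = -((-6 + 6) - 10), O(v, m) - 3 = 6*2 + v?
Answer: 150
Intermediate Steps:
O(v, m) = 15 + v (O(v, m) = 3 + (6*2 + v) = 3 + (12 + v) = 15 + v)
b = 10 (b = -(0 - 10) = -1*(-10) = 10)
b*(-1 + O(1, 6)) = 10*(-1 + (15 + 1)) = 10*(-1 + 16) = 10*15 = 150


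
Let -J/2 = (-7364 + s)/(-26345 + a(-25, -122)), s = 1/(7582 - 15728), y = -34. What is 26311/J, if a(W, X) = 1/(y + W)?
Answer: -166572099096268/3539241555 ≈ -47064.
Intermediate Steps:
a(W, X) = 1/(-34 + W)
s = -1/8146 (s = 1/(-8146) = -1/8146 ≈ -0.00012276)
J = -3539241555/6330891988 (J = -2*(-7364 - 1/8146)/(-26345 + 1/(-34 - 25)) = -(-59987145)/(4073*(-26345 + 1/(-59))) = -(-59987145)/(4073*(-26345 - 1/59)) = -(-59987145)/(4073*(-1554356/59)) = -(-59987145)*(-59)/(4073*1554356) = -2*3539241555/12661783976 = -3539241555/6330891988 ≈ -0.55904)
26311/J = 26311/(-3539241555/6330891988) = 26311*(-6330891988/3539241555) = -166572099096268/3539241555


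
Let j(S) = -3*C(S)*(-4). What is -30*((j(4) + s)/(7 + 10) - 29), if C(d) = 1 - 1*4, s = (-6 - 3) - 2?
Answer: 16200/17 ≈ 952.94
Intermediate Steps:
s = -11 (s = -9 - 2 = -11)
C(d) = -3 (C(d) = 1 - 4 = -3)
j(S) = -36 (j(S) = -3*(-3)*(-4) = 9*(-4) = -36)
-30*((j(4) + s)/(7 + 10) - 29) = -30*((-36 - 11)/(7 + 10) - 29) = -30*(-47/17 - 29) = -30*(-540/17) = 16200/17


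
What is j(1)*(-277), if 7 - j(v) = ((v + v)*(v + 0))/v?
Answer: -1385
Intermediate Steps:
j(v) = 7 - 2*v (j(v) = 7 - (v + v)*(v + 0)/v = 7 - (2*v)*v/v = 7 - 2*v²/v = 7 - 2*v)
j(1)*(-277) = (7 - 2*1)*(-277) = (7 - 2)*(-277) = 5*(-277) = -1385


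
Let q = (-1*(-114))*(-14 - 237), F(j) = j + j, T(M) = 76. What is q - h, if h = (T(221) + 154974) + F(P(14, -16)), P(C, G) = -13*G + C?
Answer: -184108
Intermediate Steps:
P(C, G) = C - 13*G
F(j) = 2*j
q = -28614 (q = 114*(-251) = -28614)
h = 155494 (h = (76 + 154974) + 2*(14 - 13*(-16)) = 155050 + 2*(14 + 208) = 155050 + 2*222 = 155050 + 444 = 155494)
q - h = -28614 - 1*155494 = -28614 - 155494 = -184108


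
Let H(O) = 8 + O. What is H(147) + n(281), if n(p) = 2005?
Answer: 2160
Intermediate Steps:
H(147) + n(281) = (8 + 147) + 2005 = 155 + 2005 = 2160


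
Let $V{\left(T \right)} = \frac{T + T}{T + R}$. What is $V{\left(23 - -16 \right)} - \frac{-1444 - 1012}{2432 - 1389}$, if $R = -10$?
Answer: $\frac{152578}{30247} \approx 5.0444$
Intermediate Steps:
$V{\left(T \right)} = \frac{2 T}{-10 + T}$ ($V{\left(T \right)} = \frac{T + T}{T - 10} = \frac{2 T}{-10 + T}$)
$V{\left(23 - -16 \right)} - \frac{-1444 - 1012}{2432 - 1389} = \frac{2 \left(23 - -16\right)}{-10 + \left(23 - -16\right)} - \frac{-1444 - 1012}{2432 - 1389} = \frac{2 \left(23 + 16\right)}{-10 + \left(23 + 16\right)} - - \frac{2456}{1043} = 2 \cdot 39 \frac{1}{-10 + 39} - \left(-2456\right) \frac{1}{1043} = 2 \cdot 39 \cdot \frac{1}{29} - - \frac{2456}{1043} = 2 \cdot 39 \cdot \frac{1}{29} + \frac{2456}{1043} = \frac{78}{29} + \frac{2456}{1043} = \frac{152578}{30247}$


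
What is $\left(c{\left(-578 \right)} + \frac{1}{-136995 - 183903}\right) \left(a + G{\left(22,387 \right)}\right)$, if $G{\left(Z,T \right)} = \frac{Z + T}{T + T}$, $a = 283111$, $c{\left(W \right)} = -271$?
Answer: $- \frac{19056135020116957}{248375052} \approx -7.6723 \cdot 10^{7}$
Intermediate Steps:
$G{\left(Z,T \right)} = \frac{T + Z}{2 T}$
$\left(c{\left(-578 \right)} + \frac{1}{-136995 - 183903}\right) \left(a + G{\left(22,387 \right)}\right) = \left(-271 + \frac{1}{-136995 - 183903}\right) \left(283111 + \frac{387 + 22}{2 \cdot 387}\right) = \left(-271 + \frac{1}{-320898}\right) \left(283111 + \frac{1}{2} \cdot \frac{1}{387} \cdot 409\right) = \left(-271 - \frac{1}{320898}\right) \left(283111 + \frac{409}{774}\right) = \left(- \frac{86963359}{320898}\right) \frac{219128323}{774} = - \frac{19056135020116957}{248375052}$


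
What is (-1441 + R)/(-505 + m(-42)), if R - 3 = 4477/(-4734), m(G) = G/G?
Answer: 6811969/2385936 ≈ 2.8550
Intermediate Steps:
m(G) = 1
R = 9725/4734 (R = 3 + 4477/(-4734) = 3 + 4477*(-1/4734) = 3 - 4477/4734 = 9725/4734 ≈ 2.0543)
(-1441 + R)/(-505 + m(-42)) = (-1441 + 9725/4734)/(-505 + 1) = -6811969/4734/(-504) = -6811969/4734*(-1/504) = 6811969/2385936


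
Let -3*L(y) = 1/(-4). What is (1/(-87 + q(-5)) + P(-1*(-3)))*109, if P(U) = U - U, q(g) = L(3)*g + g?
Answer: -1308/1109 ≈ -1.1794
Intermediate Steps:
L(y) = 1/12 (L(y) = -1/3/(-4) = -1/3*(-1/4) = 1/12)
q(g) = 13*g/12 (q(g) = g/12 + g = 13*g/12)
P(U) = 0
(1/(-87 + q(-5)) + P(-1*(-3)))*109 = (1/(-87 + (13/12)*(-5)) + 0)*109 = (1/(-87 - 65/12) + 0)*109 = (1/(-1109/12) + 0)*109 = (-12/1109 + 0)*109 = -12/1109*109 = -1308/1109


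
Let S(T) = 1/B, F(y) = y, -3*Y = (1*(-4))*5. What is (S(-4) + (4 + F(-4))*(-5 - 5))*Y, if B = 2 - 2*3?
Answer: -5/3 ≈ -1.6667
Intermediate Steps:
Y = 20/3 (Y = -1*(-4)*5/3 = -(-4)*5/3 = -⅓*(-20) = 20/3 ≈ 6.6667)
B = -4 (B = 2 - 6 = -4)
S(T) = -¼ (S(T) = 1/(-4) = -¼)
(S(-4) + (4 + F(-4))*(-5 - 5))*Y = (-¼ + (4 - 4)*(-5 - 5))*(20/3) = (-¼ + 0*(-10))*(20/3) = (-¼ + 0)*(20/3) = -¼*20/3 = -5/3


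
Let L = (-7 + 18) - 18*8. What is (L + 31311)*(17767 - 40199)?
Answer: -699384896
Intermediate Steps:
L = -133 (L = 11 - 144 = -133)
(L + 31311)*(17767 - 40199) = (-133 + 31311)*(17767 - 40199) = 31178*(-22432) = -699384896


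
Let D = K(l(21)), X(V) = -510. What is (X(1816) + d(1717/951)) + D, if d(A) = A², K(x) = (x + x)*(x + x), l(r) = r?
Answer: 1137066943/904401 ≈ 1257.3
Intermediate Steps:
K(x) = 4*x² (K(x) = (2*x)*(2*x) = 4*x²)
D = 1764 (D = 4*21² = 4*441 = 1764)
(X(1816) + d(1717/951)) + D = (-510 + (1717/951)²) + 1764 = (-510 + 2948089/904401) + 1764 = -458296421/904401 + 1764 = 1137066943/904401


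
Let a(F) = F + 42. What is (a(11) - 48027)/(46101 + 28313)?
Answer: -23987/37207 ≈ -0.64469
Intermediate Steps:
a(F) = 42 + F
(a(11) - 48027)/(46101 + 28313) = ((42 + 11) - 48027)/(46101 + 28313) = (53 - 48027)/74414 = -47974*1/74414 = -23987/37207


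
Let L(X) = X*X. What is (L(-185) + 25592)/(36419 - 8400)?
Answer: 59817/28019 ≈ 2.1349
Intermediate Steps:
L(X) = X²
(L(-185) + 25592)/(36419 - 8400) = ((-185)² + 25592)/(36419 - 8400) = (34225 + 25592)/28019 = 59817*(1/28019) = 59817/28019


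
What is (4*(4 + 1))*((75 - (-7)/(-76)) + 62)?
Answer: 52025/19 ≈ 2738.2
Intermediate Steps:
(4*(4 + 1))*((75 - (-7)/(-76)) + 62) = (4*5)*((75 - (-7)*(-1)/76) + 62) = 20*((75 - 1*7/76) + 62) = 20*((75 - 7/76) + 62) = 20*(5693/76 + 62) = 20*(10405/76) = 52025/19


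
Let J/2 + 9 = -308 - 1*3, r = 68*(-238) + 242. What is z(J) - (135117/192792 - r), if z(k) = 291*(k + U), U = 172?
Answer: -9776527359/64264 ≈ -1.5213e+5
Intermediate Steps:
r = -15942 (r = -16184 + 242 = -15942)
J = -640 (J = -18 + 2*(-308 - 1*3) = -18 + 2*(-308 - 3) = -18 + 2*(-311) = -18 - 622 = -640)
z(k) = 50052 + 291*k (z(k) = 291*(k + 172) = 291*(172 + k) = 50052 + 291*k)
z(J) - (135117/192792 - r) = (50052 + 291*(-640)) - (135117/192792 - 1*(-15942)) = (50052 - 186240) - (135117*(1/192792) + 15942) = -136188 - (45039/64264 + 15942) = -136188 - 1*1024541727/64264 = -136188 - 1024541727/64264 = -9776527359/64264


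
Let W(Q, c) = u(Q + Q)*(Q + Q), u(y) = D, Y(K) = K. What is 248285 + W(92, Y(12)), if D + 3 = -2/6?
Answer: 743015/3 ≈ 2.4767e+5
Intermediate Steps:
D = -10/3 (D = -3 - 2/6 = -3 - 2*⅙ = -3 - ⅓ = -10/3 ≈ -3.3333)
u(y) = -10/3
W(Q, c) = -20*Q/3 (W(Q, c) = -10*(Q + Q)/3 = -20*Q/3)
248285 + W(92, Y(12)) = 248285 - 20/3*92 = 248285 - 1840/3 = 743015/3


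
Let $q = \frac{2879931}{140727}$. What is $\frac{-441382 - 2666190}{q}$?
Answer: $- \frac{145773094948}{959977} \approx -1.5185 \cdot 10^{5}$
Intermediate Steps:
$q = \frac{959977}{46909}$ ($q = 2879931 \cdot \frac{1}{140727} = \frac{959977}{46909} \approx 20.465$)
$\frac{-441382 - 2666190}{q} = \frac{-441382 - 2666190}{\frac{959977}{46909}} = \left(-3107572\right) \frac{46909}{959977} = - \frac{145773094948}{959977}$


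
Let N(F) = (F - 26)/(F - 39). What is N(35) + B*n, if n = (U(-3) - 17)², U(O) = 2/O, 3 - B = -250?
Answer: 2842627/36 ≈ 78962.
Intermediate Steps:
B = 253 (B = 3 - 1*(-250) = 3 + 250 = 253)
N(F) = (-26 + F)/(-39 + F)
n = 2809/9 (n = (2/(-3) - 17)² = (2*(-⅓) - 17)² = (-⅔ - 17)² = (-53/3)² = 2809/9 ≈ 312.11)
N(35) + B*n = (-26 + 35)/(-39 + 35) + 253*(2809/9) = 9/(-4) + 710677/9 = -¼*9 + 710677/9 = -9/4 + 710677/9 = 2842627/36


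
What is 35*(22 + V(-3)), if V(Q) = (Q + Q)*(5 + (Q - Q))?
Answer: -280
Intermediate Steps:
V(Q) = 10*Q (V(Q) = (2*Q)*(5 + 0) = (2*Q)*5 = 10*Q)
35*(22 + V(-3)) = 35*(22 + 10*(-3)) = 35*(22 - 30) = 35*(-8) = -280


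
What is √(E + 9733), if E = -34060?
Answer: 3*I*√2703 ≈ 155.97*I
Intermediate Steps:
√(E + 9733) = √(-34060 + 9733) = √(-24327) = 3*I*√2703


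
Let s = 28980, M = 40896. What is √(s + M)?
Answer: 6*√1941 ≈ 264.34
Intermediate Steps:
√(s + M) = √(28980 + 40896) = √69876 = 6*√1941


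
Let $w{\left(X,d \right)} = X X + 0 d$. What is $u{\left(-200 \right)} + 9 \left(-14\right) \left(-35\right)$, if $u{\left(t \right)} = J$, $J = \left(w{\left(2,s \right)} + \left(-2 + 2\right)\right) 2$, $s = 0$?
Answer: $4418$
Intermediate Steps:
$w{\left(X,d \right)} = X^{2}$ ($w{\left(X,d \right)} = X^{2} + 0 = X^{2}$)
$J = 8$ ($J = \left(2^{2} + \left(-2 + 2\right)\right) 2 = \left(4 + 0\right) 2 = 4 \cdot 2 = 8$)
$u{\left(t \right)} = 8$
$u{\left(-200 \right)} + 9 \left(-14\right) \left(-35\right) = 8 + 9 \left(-14\right) \left(-35\right) = 8 - -4410 = 8 + 4410 = 4418$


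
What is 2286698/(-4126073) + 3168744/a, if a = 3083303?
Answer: 6023886258818/12721933259119 ≈ 0.47350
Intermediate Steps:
2286698/(-4126073) + 3168744/a = 2286698/(-4126073) + 3168744/3083303 = 2286698*(-1/4126073) + 3168744*(1/3083303) = -2286698/4126073 + 3168744/3083303 = 6023886258818/12721933259119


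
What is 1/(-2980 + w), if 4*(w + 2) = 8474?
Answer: -2/1727 ≈ -0.0011581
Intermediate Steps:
w = 4233/2 (w = -2 + (¼)*8474 = -2 + 4237/2 = 4233/2 ≈ 2116.5)
1/(-2980 + w) = 1/(-2980 + 4233/2) = 1/(-1727/2) = -2/1727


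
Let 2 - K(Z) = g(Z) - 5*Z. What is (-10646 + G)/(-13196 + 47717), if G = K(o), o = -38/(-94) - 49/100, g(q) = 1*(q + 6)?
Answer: -12514153/40562175 ≈ -0.30852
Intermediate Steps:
g(q) = 6 + q (g(q) = 1*(6 + q) = 6 + q)
o = -403/4700 (o = -38*(-1/94) - 49*1/100 = 19/47 - 49/100 = -403/4700 ≈ -0.085745)
K(Z) = -4 + 4*Z (K(Z) = 2 - ((6 + Z) - 5*Z) = 2 - (6 - 4*Z) = 2 + (-6 + 4*Z) = -4 + 4*Z)
G = -5103/1175 (G = -4 + 4*(-403/4700) = -4 - 403/1175 = -5103/1175 ≈ -4.3430)
(-10646 + G)/(-13196 + 47717) = (-10646 - 5103/1175)/(-13196 + 47717) = -12514153/1175/34521 = -12514153/1175*1/34521 = -12514153/40562175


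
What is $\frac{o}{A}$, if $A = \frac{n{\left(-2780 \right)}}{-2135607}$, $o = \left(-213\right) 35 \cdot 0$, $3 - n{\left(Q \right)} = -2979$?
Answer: $0$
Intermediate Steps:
$n{\left(Q \right)} = 2982$ ($n{\left(Q \right)} = 3 - -2979 = 3 + 2979 = 2982$)
$o = 0$ ($o = \left(-7455\right) 0 = 0$)
$A = - \frac{994}{711869}$ ($A = \frac{2982}{-2135607} = 2982 \left(- \frac{1}{2135607}\right) = - \frac{994}{711869} \approx -0.0013963$)
$\frac{o}{A} = \frac{0}{- \frac{994}{711869}} = 0 \left(- \frac{711869}{994}\right) = 0$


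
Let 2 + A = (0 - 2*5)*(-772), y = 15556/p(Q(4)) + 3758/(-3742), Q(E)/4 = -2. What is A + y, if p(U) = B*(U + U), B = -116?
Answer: 6706739855/868144 ≈ 7725.4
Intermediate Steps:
Q(E) = -8 (Q(E) = 4*(-2) = -8)
p(U) = -232*U (p(U) = -116*(U + U) = -232*U)
y = 6404463/868144 (y = 15556/((-232*(-8))) + 3758/(-3742) = 15556/1856 + 3758*(-1/3742) = 15556*(1/1856) - 1879/1871 = 3889/464 - 1879/1871 = 6404463/868144 ≈ 7.3772)
A = 7718 (A = -2 + (0 - 2*5)*(-772) = -2 + (0 - 10)*(-772) = -2 - 10*(-772) = -2 + 7720 = 7718)
A + y = 7718 + 6404463/868144 = 6706739855/868144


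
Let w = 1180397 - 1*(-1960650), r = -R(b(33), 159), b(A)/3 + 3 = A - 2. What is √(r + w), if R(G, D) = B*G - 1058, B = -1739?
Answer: √3288181 ≈ 1813.3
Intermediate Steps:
b(A) = -15 + 3*A (b(A) = -9 + 3*(A - 2) = -9 + 3*(-2 + A) = -9 + (-6 + 3*A) = -15 + 3*A)
R(G, D) = -1058 - 1739*G (R(G, D) = -1739*G - 1058 = -1058 - 1739*G)
r = 147134 (r = -(-1058 - 1739*(-15 + 3*33)) = -(-1058 - 1739*(-15 + 99)) = -(-1058 - 1739*84) = -(-1058 - 146076) = -1*(-147134) = 147134)
w = 3141047 (w = 1180397 + 1960650 = 3141047)
√(r + w) = √(147134 + 3141047) = √3288181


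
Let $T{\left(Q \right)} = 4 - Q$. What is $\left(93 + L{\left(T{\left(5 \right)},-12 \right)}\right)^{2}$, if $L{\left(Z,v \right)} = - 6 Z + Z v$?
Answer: $12321$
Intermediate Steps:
$\left(93 + L{\left(T{\left(5 \right)},-12 \right)}\right)^{2} = \left(93 + \left(4 - 5\right) \left(-6 - 12\right)\right)^{2} = \left(93 + \left(4 - 5\right) \left(-18\right)\right)^{2} = \left(93 - -18\right)^{2} = \left(93 + 18\right)^{2} = 111^{2} = 12321$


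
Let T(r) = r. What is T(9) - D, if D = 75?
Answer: -66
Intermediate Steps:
T(9) - D = 9 - 1*75 = 9 - 75 = -66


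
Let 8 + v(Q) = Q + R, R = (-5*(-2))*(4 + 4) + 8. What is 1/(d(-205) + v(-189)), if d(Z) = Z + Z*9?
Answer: -1/2159 ≈ -0.00046318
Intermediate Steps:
R = 88 (R = 10*8 + 8 = 80 + 8 = 88)
d(Z) = 10*Z (d(Z) = Z + 9*Z = 10*Z)
v(Q) = 80 + Q (v(Q) = -8 + (Q + 88) = -8 + (88 + Q) = 80 + Q)
1/(d(-205) + v(-189)) = 1/(10*(-205) + (80 - 189)) = 1/(-2050 - 109) = 1/(-2159) = -1/2159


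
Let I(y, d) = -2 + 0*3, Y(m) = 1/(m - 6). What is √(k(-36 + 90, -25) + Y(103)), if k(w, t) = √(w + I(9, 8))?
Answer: √(97 + 18818*√13)/97 ≈ 2.6873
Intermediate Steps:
Y(m) = 1/(-6 + m)
I(y, d) = -2 (I(y, d) = -2 + 0 = -2)
k(w, t) = √(-2 + w) (k(w, t) = √(w - 2) = √(-2 + w))
√(k(-36 + 90, -25) + Y(103)) = √(√(-2 + (-36 + 90)) + 1/(-6 + 103)) = √(√(-2 + 54) + 1/97) = √(√52 + 1/97) = √(2*√13 + 1/97) = √(1/97 + 2*√13)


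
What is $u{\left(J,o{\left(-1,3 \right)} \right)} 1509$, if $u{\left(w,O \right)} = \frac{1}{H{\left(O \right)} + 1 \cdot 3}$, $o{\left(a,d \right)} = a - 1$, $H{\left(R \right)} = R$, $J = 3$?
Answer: $1509$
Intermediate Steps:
$o{\left(a,d \right)} = -1 + a$ ($o{\left(a,d \right)} = a - 1 = -1 + a$)
$u{\left(w,O \right)} = \frac{1}{3 + O}$ ($u{\left(w,O \right)} = \frac{1}{O + 1 \cdot 3} = \frac{1}{O + 3} = \frac{1}{3 + O}$)
$u{\left(J,o{\left(-1,3 \right)} \right)} 1509 = \frac{1}{3 - 2} \cdot 1509 = 1^{-1} \cdot 1509 = 1 \cdot 1509 = 1509$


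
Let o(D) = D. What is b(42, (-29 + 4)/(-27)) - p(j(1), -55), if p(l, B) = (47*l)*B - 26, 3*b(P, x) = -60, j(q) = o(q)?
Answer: 2591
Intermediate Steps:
j(q) = q
b(P, x) = -20 (b(P, x) = (⅓)*(-60) = -20)
p(l, B) = -26 + 47*B*l (p(l, B) = 47*B*l - 26 = -26 + 47*B*l)
b(42, (-29 + 4)/(-27)) - p(j(1), -55) = -20 - (-26 + 47*(-55)*1) = -20 - (-26 - 2585) = -20 - 1*(-2611) = -20 + 2611 = 2591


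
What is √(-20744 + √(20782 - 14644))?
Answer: √(-20744 + 3*√682) ≈ 143.76*I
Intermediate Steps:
√(-20744 + √(20782 - 14644)) = √(-20744 + √6138) = √(-20744 + 3*√682)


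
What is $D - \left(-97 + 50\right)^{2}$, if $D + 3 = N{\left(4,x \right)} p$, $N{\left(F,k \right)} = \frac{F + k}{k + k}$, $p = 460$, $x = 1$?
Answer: $-1062$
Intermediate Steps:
$N{\left(F,k \right)} = \frac{F + k}{2 k}$
$D = 1147$ ($D = -3 + \frac{4 + 1}{2 \cdot 1} \cdot 460 = -3 + \frac{1}{2} \cdot 1 \cdot 5 \cdot 460 = -3 + \frac{5}{2} \cdot 460 = -3 + 1150 = 1147$)
$D - \left(-97 + 50\right)^{2} = 1147 - \left(-97 + 50\right)^{2} = 1147 - \left(-47\right)^{2} = 1147 - 2209 = -1062$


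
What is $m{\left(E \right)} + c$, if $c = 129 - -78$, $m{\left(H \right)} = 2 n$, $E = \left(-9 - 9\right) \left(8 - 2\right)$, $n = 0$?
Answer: $207$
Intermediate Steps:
$E = -108$ ($E = \left(-18\right) 6 = -108$)
$m{\left(H \right)} = 0$ ($m{\left(H \right)} = 2 \cdot 0 = 0$)
$c = 207$ ($c = 129 + 78 = 207$)
$m{\left(E \right)} + c = 0 + 207 = 207$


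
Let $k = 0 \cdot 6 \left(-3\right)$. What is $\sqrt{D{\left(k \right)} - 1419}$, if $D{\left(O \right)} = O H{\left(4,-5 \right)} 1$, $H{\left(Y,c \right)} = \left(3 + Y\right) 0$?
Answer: $i \sqrt{1419} \approx 37.67 i$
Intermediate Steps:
$k = 0$ ($k = 0 \left(-3\right) = 0$)
$H{\left(Y,c \right)} = 0$
$D{\left(O \right)} = 0$ ($D{\left(O \right)} = O 0 \cdot 1 = 0 \cdot 1 = 0$)
$\sqrt{D{\left(k \right)} - 1419} = \sqrt{0 - 1419} = \sqrt{-1419} = i \sqrt{1419}$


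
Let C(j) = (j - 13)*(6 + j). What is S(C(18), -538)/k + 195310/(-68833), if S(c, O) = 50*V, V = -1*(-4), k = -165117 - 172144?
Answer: -65884212510/23214686413 ≈ -2.8380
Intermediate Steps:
k = -337261
V = 4
C(j) = (-13 + j)*(6 + j)
S(c, O) = 200 (S(c, O) = 50*4 = 200)
S(C(18), -538)/k + 195310/(-68833) = 200/(-337261) + 195310/(-68833) = 200*(-1/337261) + 195310*(-1/68833) = -200/337261 - 195310/68833 = -65884212510/23214686413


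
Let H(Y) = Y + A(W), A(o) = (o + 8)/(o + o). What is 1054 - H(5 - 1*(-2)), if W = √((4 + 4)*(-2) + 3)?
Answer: 2093/2 + 4*I*√13/13 ≈ 1046.5 + 1.1094*I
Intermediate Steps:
W = I*√13 (W = √(8*(-2) + 3) = √(-16 + 3) = √(-13) = I*√13 ≈ 3.6056*I)
A(o) = (8 + o)/(2*o) (A(o) = (8 + o)/((2*o)) = (8 + o)*(1/(2*o)) = (8 + o)/(2*o))
H(Y) = Y - I*√13*(8 + I*√13)/26 (H(Y) = Y + (8 + I*√13)/(2*((I*√13))) = Y + (-I*√13/13)*(8 + I*√13)/2 = Y - I*√13*(8 + I*√13)/26)
1054 - H(5 - 1*(-2)) = 1054 - (½ + (5 - 1*(-2)) - 4*I*√13/13) = 1054 - (½ + (5 + 2) - 4*I*√13/13) = 1054 - (½ + 7 - 4*I*√13/13) = 1054 - (15/2 - 4*I*√13/13) = 1054 + (-15/2 + 4*I*√13/13) = 2093/2 + 4*I*√13/13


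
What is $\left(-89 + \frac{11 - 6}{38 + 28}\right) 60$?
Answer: $- \frac{58690}{11} \approx -5335.5$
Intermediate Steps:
$\left(-89 + \frac{11 - 6}{38 + 28}\right) 60 = \left(-89 + \frac{5}{66}\right) 60 = \left(- \frac{5869}{66}\right) 60 = - \frac{58690}{11}$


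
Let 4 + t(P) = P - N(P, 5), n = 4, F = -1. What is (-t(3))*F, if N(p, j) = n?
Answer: -5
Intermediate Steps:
N(p, j) = 4
t(P) = -8 + P (t(P) = -4 + (P - 1*4) = -4 + (P - 4) = -4 + (-4 + P) = -8 + P)
(-t(3))*F = -(-8 + 3)*(-1) = -1*(-5)*(-1) = 5*(-1) = -5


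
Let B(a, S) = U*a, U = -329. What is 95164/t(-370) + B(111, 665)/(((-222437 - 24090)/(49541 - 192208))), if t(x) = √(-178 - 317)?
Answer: -5210056173/246527 - 95164*I*√55/165 ≈ -21134.0 - 4277.3*I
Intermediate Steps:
B(a, S) = -329*a
t(x) = 3*I*√55 (t(x) = √(-495) = 3*I*√55)
95164/t(-370) + B(111, 665)/(((-222437 - 24090)/(49541 - 192208))) = 95164/((3*I*√55)) + (-329*111)/(((-222437 - 24090)/(49541 - 192208))) = 95164*(-I*√55/165) - 36519/((-246527/(-142667))) = -95164*I*√55/165 - 36519/((-246527*(-1/142667))) = -95164*I*√55/165 - 36519/246527/142667 = -95164*I*√55/165 - 36519*142667/246527 = -95164*I*√55/165 - 5210056173/246527 = -5210056173/246527 - 95164*I*√55/165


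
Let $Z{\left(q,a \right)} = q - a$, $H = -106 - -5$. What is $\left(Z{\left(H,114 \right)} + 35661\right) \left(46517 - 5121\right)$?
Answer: $1467322616$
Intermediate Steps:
$H = -101$ ($H = -106 + 5 = -101$)
$\left(Z{\left(H,114 \right)} + 35661\right) \left(46517 - 5121\right) = \left(\left(-101 - 114\right) + 35661\right) \left(46517 - 5121\right) = \left(\left(-101 - 114\right) + 35661\right) 41396 = \left(-215 + 35661\right) 41396 = 35446 \cdot 41396 = 1467322616$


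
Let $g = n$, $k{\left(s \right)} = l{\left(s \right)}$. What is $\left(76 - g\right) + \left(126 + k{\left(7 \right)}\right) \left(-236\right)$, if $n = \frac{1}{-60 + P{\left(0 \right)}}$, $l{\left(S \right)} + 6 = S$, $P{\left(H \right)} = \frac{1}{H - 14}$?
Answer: $- \frac{25142522}{841} \approx -29896.0$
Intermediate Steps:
$P{\left(H \right)} = \frac{1}{-14 + H}$
$l{\left(S \right)} = -6 + S$
$k{\left(s \right)} = -6 + s$
$n = - \frac{14}{841}$ ($n = \frac{1}{-60 + \frac{1}{-14 + 0}} = \frac{1}{-60 + \frac{1}{-14}} = \frac{1}{-60 - \frac{1}{14}} = \frac{1}{- \frac{841}{14}} = - \frac{14}{841} \approx -0.016647$)
$g = - \frac{14}{841} \approx -0.016647$
$\left(76 - g\right) + \left(126 + k{\left(7 \right)}\right) \left(-236\right) = \left(76 - - \frac{14}{841}\right) + \left(126 + \left(-6 + 7\right)\right) \left(-236\right) = \left(76 + \frac{14}{841}\right) + \left(126 + 1\right) \left(-236\right) = \frac{63930}{841} + 127 \left(-236\right) = \frac{63930}{841} - 29972 = - \frac{25142522}{841}$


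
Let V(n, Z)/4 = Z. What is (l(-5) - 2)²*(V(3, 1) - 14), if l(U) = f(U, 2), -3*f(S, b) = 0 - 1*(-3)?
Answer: -90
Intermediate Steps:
V(n, Z) = 4*Z
f(S, b) = -1 (f(S, b) = -(0 - 1*(-3))/3 = -(0 + 3)/3 = -⅓*3 = -1)
l(U) = -1
(l(-5) - 2)²*(V(3, 1) - 14) = (-1 - 2)²*(4*1 - 14) = (-3)²*(4 - 14) = 9*(-10) = -90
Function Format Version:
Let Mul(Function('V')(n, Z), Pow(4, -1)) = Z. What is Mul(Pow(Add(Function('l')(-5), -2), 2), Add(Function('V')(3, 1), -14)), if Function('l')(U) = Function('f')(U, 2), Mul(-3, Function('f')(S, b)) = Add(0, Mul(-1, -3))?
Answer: -90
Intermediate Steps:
Function('V')(n, Z) = Mul(4, Z)
Function('f')(S, b) = -1 (Function('f')(S, b) = Mul(Rational(-1, 3), Add(0, Mul(-1, -3))) = Mul(Rational(-1, 3), Add(0, 3)) = Mul(Rational(-1, 3), 3) = -1)
Function('l')(U) = -1
Mul(Pow(Add(Function('l')(-5), -2), 2), Add(Function('V')(3, 1), -14)) = Mul(Pow(Add(-1, -2), 2), Add(Mul(4, 1), -14)) = Mul(Pow(-3, 2), Add(4, -14)) = Mul(9, -10) = -90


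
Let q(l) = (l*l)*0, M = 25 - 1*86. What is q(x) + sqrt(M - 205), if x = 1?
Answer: I*sqrt(266) ≈ 16.31*I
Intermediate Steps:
M = -61 (M = 25 - 86 = -61)
q(l) = 0 (q(l) = l**2*0 = 0)
q(x) + sqrt(M - 205) = 0 + sqrt(-61 - 205) = 0 + sqrt(-266) = 0 + I*sqrt(266) = I*sqrt(266)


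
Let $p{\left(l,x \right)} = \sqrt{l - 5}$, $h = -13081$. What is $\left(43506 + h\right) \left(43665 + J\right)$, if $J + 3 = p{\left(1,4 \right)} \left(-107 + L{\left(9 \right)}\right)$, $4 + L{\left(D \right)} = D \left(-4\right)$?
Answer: $1328416350 - 8944950 i \approx 1.3284 \cdot 10^{9} - 8.9449 \cdot 10^{6} i$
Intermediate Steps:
$p{\left(l,x \right)} = \sqrt{-5 + l}$
$L{\left(D \right)} = -4 - 4 D$ ($L{\left(D \right)} = -4 + D \left(-4\right) = -4 - 4 D$)
$J = -3 - 294 i$ ($J = -3 + \sqrt{-5 + 1} \left(-107 - 40\right) = -3 + \sqrt{-4} \left(-107 - 40\right) = -3 + 2 i \left(-107 - 40\right) = -3 + 2 i \left(-147\right) = -3 - 294 i \approx -3.0 - 294.0 i$)
$\left(43506 + h\right) \left(43665 + J\right) = \left(43506 - 13081\right) \left(43665 - \left(3 + 294 i\right)\right) = 30425 \left(43662 - 294 i\right) = 1328416350 - 8944950 i$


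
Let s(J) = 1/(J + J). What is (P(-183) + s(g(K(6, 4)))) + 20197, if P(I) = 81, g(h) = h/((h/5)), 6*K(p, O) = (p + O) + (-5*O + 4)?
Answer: 202781/10 ≈ 20278.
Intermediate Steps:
K(p, O) = ⅔ - 2*O/3 + p/6 (K(p, O) = ((p + O) + (-5*O + 4))/6 = ((O + p) + (4 - 5*O))/6 = (4 + p - 4*O)/6 = ⅔ - 2*O/3 + p/6)
g(h) = 5 (g(h) = h/((h*(⅕))) = h/((h/5)) = h*(5/h) = 5)
s(J) = 1/(2*J)
(P(-183) + s(g(K(6, 4)))) + 20197 = (81 + (½)/5) + 20197 = (81 + (½)*(⅕)) + 20197 = (81 + ⅒) + 20197 = 811/10 + 20197 = 202781/10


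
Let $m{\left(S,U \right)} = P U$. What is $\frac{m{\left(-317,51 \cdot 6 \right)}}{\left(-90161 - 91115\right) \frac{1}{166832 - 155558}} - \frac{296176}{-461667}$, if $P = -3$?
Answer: $\frac{1207931747605}{20922286773} \approx 57.734$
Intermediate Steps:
$m{\left(S,U \right)} = - 3 U$
$\frac{m{\left(-317,51 \cdot 6 \right)}}{\left(-90161 - 91115\right) \frac{1}{166832 - 155558}} - \frac{296176}{-461667} = \frac{\left(-3\right) 51 \cdot 6}{\left(-90161 - 91115\right) \frac{1}{166832 - 155558}} - \frac{296176}{-461667} = \frac{\left(-3\right) 306}{\left(-181276\right) \frac{1}{11274}} - - \frac{296176}{461667} = - \frac{918}{\left(-181276\right) \frac{1}{11274}} + \frac{296176}{461667} = - \frac{918}{- \frac{90638}{5637}} + \frac{296176}{461667} = \left(-918\right) \left(- \frac{5637}{90638}\right) + \frac{296176}{461667} = \frac{2587383}{45319} + \frac{296176}{461667} = \frac{1207931747605}{20922286773}$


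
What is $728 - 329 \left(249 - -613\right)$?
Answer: $-282870$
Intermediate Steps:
$728 - 329 \left(249 - -613\right) = 728 - 329 \left(249 + 613\right) = 728 - 283598 = -282870$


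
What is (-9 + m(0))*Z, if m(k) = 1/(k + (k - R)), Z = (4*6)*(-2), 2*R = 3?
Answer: 464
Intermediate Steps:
R = 3/2 (R = (½)*3 = 3/2 ≈ 1.5000)
Z = -48 (Z = 24*(-2) = -48)
m(k) = 1/(-3/2 + 2*k) (m(k) = 1/(k + (k - 1*3/2)) = 1/(k + (k - 3/2)) = 1/(k + (-3/2 + k)) = 1/(-3/2 + 2*k))
(-9 + m(0))*Z = (-9 + 2/(-3 + 4*0))*(-48) = (-9 + 2/(-3 + 0))*(-48) = (-9 + 2/(-3))*(-48) = (-9 + 2*(-⅓))*(-48) = (-9 - ⅔)*(-48) = -29/3*(-48) = 464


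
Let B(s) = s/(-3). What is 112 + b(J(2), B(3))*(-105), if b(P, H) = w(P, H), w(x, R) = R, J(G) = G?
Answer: 217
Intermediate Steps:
B(s) = -s/3 (B(s) = s*(-⅓) = -s/3)
b(P, H) = H
112 + b(J(2), B(3))*(-105) = 112 - ⅓*3*(-105) = 112 - 1*(-105) = 112 + 105 = 217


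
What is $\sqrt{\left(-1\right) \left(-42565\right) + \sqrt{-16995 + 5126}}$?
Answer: $\sqrt{42565 + i \sqrt{11869}} \approx 206.31 + 0.264 i$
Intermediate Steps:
$\sqrt{\left(-1\right) \left(-42565\right) + \sqrt{-16995 + 5126}} = \sqrt{42565 + \sqrt{-11869}} = \sqrt{42565 + i \sqrt{11869}}$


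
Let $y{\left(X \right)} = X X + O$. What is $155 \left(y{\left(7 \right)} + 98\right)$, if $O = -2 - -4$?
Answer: $23095$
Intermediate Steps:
$O = 2$ ($O = -2 + 4 = 2$)
$y{\left(X \right)} = 2 + X^{2}$ ($y{\left(X \right)} = X X + 2 = X^{2} + 2 = 2 + X^{2}$)
$155 \left(y{\left(7 \right)} + 98\right) = 155 \left(\left(2 + 7^{2}\right) + 98\right) = 155 \left(\left(2 + 49\right) + 98\right) = 155 \left(51 + 98\right) = 155 \cdot 149 = 23095$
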